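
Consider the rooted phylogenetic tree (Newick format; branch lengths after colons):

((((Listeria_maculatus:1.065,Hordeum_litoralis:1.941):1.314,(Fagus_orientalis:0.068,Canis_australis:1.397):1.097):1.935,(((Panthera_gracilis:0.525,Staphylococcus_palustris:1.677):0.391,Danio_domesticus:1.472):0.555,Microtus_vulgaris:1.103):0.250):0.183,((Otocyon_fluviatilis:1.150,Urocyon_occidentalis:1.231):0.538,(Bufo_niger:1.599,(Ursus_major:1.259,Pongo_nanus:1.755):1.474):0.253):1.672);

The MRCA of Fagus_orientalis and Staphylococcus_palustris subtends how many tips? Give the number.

The MRCA of Fagus_orientalis and Staphylococcus_palustris is the node subtending (((Listeria_maculatus,Hordeum_litoralis),(Fagus_orientalis,Canis_australis)),(((Panthera_gracilis,Staphylococcus_palustris),Danio_domesticus),Microtus_vulgaris)).
That clade contains 8 terminal taxa: Canis_australis, Danio_domesticus, Fagus_orientalis, Hordeum_litoralis, Listeria_maculatus, Microtus_vulgaris, Panthera_gracilis, Staphylococcus_palustris.

8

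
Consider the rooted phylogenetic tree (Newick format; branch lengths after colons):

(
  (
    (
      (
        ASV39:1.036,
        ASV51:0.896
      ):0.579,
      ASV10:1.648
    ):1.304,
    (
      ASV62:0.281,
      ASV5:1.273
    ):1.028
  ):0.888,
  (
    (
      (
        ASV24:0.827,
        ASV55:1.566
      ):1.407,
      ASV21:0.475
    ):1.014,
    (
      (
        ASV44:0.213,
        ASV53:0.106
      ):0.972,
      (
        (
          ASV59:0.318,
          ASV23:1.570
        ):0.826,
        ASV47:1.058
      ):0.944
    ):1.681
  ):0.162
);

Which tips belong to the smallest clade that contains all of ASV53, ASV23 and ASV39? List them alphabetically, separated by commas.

Tracing ASV53: it sits inside (ASV44,ASV53).
Tracing ASV23: it sits inside (ASV59,ASV23).
Tracing ASV39: it sits inside (ASV39,ASV51).
The smallest clade enclosing all 3 is the whole tree (their MRCA is the root), so the answer is all 13 tips in alphabetical order.

ASV10, ASV21, ASV23, ASV24, ASV39, ASV44, ASV47, ASV5, ASV51, ASV53, ASV55, ASV59, ASV62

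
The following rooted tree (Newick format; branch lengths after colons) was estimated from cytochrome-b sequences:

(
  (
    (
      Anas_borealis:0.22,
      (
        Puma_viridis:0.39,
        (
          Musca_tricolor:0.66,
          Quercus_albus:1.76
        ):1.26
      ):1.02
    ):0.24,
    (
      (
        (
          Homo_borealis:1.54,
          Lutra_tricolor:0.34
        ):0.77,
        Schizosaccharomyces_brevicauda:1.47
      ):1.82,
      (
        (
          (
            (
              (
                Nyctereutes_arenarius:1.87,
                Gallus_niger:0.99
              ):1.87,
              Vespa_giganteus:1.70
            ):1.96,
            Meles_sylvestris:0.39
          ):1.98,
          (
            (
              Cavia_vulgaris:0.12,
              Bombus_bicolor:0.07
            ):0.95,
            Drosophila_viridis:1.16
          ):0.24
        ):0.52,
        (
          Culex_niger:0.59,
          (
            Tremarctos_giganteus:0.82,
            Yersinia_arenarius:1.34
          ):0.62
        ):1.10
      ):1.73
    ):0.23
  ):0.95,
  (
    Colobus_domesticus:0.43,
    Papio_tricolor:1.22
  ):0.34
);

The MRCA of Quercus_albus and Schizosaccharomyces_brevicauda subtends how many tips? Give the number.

17

The MRCA of Quercus_albus and Schizosaccharomyces_brevicauda is the node subtending ((Anas_borealis,(Puma_viridis,(Musca_tricolor,Quercus_albus))),(((Homo_borealis,Lutra_tricolor),Schizosaccharomyces_brevicauda),(((((Nyctereutes_arenarius,Gallus_niger),Vespa_giganteus),Meles_sylvestris),((Cavia_vulgaris,Bombus_bicolor),Drosophila_viridis)),(Culex_niger,(Tremarctos_giganteus,Yersinia_arenarius))))).
That clade contains 17 terminal taxa: Anas_borealis, Bombus_bicolor, Cavia_vulgaris, Culex_niger, Drosophila_viridis, Gallus_niger, Homo_borealis, Lutra_tricolor, Meles_sylvestris, Musca_tricolor, Nyctereutes_arenarius, Puma_viridis, Quercus_albus, Schizosaccharomyces_brevicauda, Tremarctos_giganteus, Vespa_giganteus, Yersinia_arenarius.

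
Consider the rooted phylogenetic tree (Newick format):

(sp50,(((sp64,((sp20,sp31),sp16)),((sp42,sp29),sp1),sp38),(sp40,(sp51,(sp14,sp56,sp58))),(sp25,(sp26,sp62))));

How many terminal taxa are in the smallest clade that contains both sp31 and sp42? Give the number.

The MRCA of sp31 and sp42 is the node subtending ((sp64,((sp20,sp31),sp16)),((sp42,sp29),sp1),sp38).
That clade contains 8 terminal taxa: sp1, sp16, sp20, sp29, sp31, sp38, sp42, sp64.

8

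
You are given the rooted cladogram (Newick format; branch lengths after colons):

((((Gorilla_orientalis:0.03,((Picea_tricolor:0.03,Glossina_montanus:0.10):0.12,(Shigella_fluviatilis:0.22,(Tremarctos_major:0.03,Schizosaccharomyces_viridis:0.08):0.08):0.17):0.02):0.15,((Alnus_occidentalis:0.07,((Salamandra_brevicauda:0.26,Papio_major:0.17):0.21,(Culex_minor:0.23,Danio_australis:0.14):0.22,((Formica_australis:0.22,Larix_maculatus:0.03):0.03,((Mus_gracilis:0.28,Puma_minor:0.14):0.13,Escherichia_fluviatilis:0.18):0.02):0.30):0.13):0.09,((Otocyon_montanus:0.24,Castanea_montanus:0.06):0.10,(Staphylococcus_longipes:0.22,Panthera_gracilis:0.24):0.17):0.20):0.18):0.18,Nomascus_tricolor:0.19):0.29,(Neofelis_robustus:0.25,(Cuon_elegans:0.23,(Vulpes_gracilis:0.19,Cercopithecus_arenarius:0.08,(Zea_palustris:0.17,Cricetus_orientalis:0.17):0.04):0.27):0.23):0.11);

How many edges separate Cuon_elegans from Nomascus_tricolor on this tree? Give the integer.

5

The MRCA of Cuon_elegans and Nomascus_tricolor is the root of the tree.
From Cuon_elegans up to that node: 3 branches. From Nomascus_tricolor up to the same node: 2 branches. Total: 3 + 2 = 5.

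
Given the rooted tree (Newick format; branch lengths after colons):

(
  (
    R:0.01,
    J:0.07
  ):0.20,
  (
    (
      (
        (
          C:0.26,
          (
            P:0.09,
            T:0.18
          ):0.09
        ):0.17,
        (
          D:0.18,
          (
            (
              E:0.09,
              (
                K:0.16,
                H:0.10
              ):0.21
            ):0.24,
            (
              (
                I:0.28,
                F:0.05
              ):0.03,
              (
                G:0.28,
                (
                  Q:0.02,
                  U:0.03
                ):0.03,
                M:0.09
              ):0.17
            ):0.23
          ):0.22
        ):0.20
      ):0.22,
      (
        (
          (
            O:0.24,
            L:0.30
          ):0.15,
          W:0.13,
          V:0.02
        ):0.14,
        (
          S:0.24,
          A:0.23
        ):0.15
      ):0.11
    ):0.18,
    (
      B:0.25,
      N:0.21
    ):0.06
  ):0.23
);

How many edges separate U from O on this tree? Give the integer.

11

The MRCA of U and O is the node subtending (((C,(P,T)),(D,((E,(K,H)),((I,F),(G,(Q,U),M))))),(((O,L),W,V),(S,A))).
From U up to that node: 7 branches. From O up to the same node: 4 branches. Total: 7 + 4 = 11.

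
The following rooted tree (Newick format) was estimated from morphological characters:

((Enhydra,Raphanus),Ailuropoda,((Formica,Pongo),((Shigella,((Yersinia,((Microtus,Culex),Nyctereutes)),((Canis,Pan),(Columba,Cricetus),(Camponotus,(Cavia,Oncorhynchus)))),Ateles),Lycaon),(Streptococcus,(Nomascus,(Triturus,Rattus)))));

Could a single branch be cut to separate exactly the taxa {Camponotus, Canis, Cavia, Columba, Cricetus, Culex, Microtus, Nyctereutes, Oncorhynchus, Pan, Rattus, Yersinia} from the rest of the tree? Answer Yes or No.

The MRCA of the listed taxa subtends ((Formica,Pongo),((Shigella,((Yersinia,((Microtus,Culex),Nyctereutes)),((Canis,Pan),(Columba,Cricetus),(Camponotus,(Cavia,Oncorhynchus)))),Ateles),Lycaon),(Streptococcus,(Nomascus,(Triturus,Rattus)))).
That clade also contains Ateles, Formica, Lycaon, Nomascus, Pongo, Shigella, Streptococcus, Triturus, which are not in the proposed group, so the group is not monophyletic.

No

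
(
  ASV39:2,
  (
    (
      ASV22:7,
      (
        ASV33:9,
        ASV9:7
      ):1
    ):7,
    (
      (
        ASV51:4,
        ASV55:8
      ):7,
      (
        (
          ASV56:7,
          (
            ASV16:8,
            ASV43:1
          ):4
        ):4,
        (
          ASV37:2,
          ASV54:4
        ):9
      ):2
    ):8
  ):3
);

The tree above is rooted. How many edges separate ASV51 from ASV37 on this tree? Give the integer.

The MRCA of ASV51 and ASV37 is the node subtending ((ASV51,ASV55),((ASV56,(ASV16,ASV43)),(ASV37,ASV54))).
From ASV51 up to that node: 2 branches. From ASV37 up to the same node: 3 branches. Total: 2 + 3 = 5.

5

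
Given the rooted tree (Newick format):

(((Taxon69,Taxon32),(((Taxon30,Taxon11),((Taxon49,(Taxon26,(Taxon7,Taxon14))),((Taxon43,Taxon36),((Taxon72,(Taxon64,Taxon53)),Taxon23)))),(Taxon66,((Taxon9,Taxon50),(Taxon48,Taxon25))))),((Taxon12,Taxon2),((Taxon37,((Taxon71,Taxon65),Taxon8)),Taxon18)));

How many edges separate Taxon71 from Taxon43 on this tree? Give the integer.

The MRCA of Taxon71 and Taxon43 is the root of the tree.
From Taxon71 up to that node: 6 branches. From Taxon43 up to the same node: 7 branches. Total: 6 + 7 = 13.

13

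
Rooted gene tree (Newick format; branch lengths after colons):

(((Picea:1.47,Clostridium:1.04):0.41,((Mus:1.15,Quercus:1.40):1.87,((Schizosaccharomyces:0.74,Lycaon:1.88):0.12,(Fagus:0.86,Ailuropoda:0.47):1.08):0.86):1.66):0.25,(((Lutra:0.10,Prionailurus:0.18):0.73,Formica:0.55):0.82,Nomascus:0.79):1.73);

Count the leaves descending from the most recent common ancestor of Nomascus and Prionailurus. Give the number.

4

The MRCA of Nomascus and Prionailurus is the node subtending (((Lutra,Prionailurus),Formica),Nomascus).
That clade contains 4 terminal taxa: Formica, Lutra, Nomascus, Prionailurus.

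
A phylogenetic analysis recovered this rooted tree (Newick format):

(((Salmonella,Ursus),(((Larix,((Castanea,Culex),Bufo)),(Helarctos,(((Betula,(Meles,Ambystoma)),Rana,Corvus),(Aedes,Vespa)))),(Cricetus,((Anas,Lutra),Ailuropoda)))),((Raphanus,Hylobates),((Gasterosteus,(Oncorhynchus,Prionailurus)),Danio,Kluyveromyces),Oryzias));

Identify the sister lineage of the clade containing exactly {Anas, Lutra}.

Ailuropoda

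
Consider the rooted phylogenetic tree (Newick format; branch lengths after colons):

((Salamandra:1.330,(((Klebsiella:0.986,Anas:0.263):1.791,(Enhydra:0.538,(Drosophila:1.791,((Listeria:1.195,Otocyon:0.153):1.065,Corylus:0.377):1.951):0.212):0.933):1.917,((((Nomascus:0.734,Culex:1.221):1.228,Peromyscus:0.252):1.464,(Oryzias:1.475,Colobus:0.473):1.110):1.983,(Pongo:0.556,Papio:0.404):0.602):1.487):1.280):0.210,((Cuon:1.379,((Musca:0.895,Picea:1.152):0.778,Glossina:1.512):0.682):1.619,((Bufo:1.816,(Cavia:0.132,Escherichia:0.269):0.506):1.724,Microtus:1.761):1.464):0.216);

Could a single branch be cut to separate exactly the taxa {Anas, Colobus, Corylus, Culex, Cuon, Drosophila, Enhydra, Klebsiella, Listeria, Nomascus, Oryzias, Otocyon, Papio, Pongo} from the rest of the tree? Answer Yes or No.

The MRCA of the listed taxa is the root, so the smallest clade containing them is the whole tree.
That clade also contains Bufo, Cavia, Escherichia, Glossina, Microtus, Musca, Peromyscus, Picea, Salamandra, which are not in the proposed group, so the group is not monophyletic.

No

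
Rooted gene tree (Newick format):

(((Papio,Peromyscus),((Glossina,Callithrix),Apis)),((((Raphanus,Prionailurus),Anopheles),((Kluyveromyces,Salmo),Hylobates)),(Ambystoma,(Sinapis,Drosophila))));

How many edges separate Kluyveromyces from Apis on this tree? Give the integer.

8

The MRCA of Kluyveromyces and Apis is the root of the tree.
From Kluyveromyces up to that node: 5 branches. From Apis up to the same node: 3 branches. Total: 5 + 3 = 8.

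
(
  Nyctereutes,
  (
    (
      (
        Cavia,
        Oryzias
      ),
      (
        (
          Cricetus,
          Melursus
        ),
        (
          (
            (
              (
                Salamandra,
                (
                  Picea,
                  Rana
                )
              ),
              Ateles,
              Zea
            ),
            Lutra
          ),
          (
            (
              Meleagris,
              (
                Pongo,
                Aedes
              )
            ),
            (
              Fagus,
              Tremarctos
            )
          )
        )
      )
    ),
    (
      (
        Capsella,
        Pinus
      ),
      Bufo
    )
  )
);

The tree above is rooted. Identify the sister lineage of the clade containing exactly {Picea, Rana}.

Salamandra

The clade containing exactly {Picea, Rana} attaches to the tree at the node subtending (Salamandra,(Picea,Rana)).
The other lineage descending from that same node — the sister group — is the single tip Salamandra.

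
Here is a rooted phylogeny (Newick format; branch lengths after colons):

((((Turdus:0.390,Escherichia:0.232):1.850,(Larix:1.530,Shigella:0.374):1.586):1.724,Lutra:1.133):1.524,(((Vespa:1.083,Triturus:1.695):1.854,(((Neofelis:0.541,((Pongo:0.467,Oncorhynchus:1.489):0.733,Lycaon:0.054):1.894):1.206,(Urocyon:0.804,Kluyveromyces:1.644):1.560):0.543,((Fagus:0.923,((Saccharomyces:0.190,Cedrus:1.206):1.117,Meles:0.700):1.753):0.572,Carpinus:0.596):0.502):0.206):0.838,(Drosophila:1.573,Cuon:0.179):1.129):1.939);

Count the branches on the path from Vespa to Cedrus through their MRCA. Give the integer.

The MRCA of Vespa and Cedrus is the node subtending ((Vespa,Triturus),(((Neofelis,((Pongo,Oncorhynchus),Lycaon)),(Urocyon,Kluyveromyces)),((Fagus,((Saccharomyces,Cedrus),Meles)),Carpinus))).
From Vespa up to that node: 2 branches. From Cedrus up to the same node: 6 branches. Total: 2 + 6 = 8.

8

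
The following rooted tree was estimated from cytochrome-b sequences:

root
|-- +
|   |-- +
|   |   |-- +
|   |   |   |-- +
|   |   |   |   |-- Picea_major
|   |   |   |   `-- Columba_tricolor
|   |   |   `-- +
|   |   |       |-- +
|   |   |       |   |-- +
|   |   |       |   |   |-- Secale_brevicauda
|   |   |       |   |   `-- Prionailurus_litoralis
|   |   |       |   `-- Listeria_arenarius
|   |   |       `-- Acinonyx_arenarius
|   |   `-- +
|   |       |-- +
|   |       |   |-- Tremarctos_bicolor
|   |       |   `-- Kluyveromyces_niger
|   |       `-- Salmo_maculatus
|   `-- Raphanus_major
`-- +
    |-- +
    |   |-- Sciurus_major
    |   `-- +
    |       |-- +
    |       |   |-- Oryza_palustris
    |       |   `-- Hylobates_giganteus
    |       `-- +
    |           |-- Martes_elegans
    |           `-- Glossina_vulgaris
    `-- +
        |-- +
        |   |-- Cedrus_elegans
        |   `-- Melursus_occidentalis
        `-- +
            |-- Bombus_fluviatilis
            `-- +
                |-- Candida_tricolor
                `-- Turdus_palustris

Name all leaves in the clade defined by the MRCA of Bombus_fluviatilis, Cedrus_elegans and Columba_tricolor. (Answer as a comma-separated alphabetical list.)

Acinonyx_arenarius, Bombus_fluviatilis, Candida_tricolor, Cedrus_elegans, Columba_tricolor, Glossina_vulgaris, Hylobates_giganteus, Kluyveromyces_niger, Listeria_arenarius, Martes_elegans, Melursus_occidentalis, Oryza_palustris, Picea_major, Prionailurus_litoralis, Raphanus_major, Salmo_maculatus, Sciurus_major, Secale_brevicauda, Tremarctos_bicolor, Turdus_palustris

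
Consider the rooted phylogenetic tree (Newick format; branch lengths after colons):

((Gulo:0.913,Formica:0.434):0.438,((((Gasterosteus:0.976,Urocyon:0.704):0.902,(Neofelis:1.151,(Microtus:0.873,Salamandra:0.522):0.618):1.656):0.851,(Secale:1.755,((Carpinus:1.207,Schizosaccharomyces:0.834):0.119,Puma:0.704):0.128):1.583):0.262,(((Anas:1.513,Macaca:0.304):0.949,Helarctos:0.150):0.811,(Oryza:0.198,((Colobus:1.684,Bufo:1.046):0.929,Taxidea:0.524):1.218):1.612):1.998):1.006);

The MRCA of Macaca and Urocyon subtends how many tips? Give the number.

The MRCA of Macaca and Urocyon is the node subtending ((((Gasterosteus,Urocyon),(Neofelis,(Microtus,Salamandra))),(Secale,((Carpinus,Schizosaccharomyces),Puma))),(((Anas,Macaca),Helarctos),(Oryza,((Colobus,Bufo),Taxidea)))).
That clade contains 16 terminal taxa: Anas, Bufo, Carpinus, Colobus, Gasterosteus, Helarctos, Macaca, Microtus, Neofelis, Oryza, Puma, Salamandra, Schizosaccharomyces, Secale, Taxidea, Urocyon.

16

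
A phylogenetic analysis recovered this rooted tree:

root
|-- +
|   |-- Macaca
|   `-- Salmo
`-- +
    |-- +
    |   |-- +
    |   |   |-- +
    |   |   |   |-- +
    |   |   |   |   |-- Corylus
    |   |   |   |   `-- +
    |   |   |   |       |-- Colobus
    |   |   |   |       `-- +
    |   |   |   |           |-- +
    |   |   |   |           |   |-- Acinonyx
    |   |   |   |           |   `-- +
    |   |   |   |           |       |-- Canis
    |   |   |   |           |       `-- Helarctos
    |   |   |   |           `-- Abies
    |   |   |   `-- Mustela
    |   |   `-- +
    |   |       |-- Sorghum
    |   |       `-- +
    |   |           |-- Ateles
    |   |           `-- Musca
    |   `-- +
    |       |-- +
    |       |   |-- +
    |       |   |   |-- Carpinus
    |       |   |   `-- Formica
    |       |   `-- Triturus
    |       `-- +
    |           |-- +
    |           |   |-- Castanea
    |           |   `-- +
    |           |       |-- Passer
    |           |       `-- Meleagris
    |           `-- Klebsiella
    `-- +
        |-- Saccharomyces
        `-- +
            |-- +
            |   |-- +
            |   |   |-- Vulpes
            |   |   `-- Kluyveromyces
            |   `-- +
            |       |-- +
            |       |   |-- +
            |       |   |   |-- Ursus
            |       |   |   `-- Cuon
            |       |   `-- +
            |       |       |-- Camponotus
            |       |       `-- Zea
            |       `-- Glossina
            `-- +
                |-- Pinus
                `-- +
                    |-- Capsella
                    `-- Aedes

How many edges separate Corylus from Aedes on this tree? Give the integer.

10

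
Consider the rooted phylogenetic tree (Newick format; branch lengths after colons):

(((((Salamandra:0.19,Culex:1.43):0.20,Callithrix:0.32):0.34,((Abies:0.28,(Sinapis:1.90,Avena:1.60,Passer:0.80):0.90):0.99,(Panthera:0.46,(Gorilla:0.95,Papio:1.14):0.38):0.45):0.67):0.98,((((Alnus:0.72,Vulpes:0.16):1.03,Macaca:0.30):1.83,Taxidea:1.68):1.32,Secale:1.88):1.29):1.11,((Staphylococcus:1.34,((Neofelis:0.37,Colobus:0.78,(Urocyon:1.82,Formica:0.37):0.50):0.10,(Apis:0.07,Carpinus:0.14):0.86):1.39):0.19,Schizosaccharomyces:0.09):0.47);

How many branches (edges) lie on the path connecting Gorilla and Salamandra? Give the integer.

7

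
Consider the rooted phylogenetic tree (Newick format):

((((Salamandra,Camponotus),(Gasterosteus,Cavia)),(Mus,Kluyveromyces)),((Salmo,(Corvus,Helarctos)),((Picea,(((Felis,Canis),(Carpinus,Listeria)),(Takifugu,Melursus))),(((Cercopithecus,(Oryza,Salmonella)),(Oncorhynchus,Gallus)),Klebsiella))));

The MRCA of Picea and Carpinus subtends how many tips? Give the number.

7

The MRCA of Picea and Carpinus is the node subtending (Picea,(((Felis,Canis),(Carpinus,Listeria)),(Takifugu,Melursus))).
That clade contains 7 terminal taxa: Canis, Carpinus, Felis, Listeria, Melursus, Picea, Takifugu.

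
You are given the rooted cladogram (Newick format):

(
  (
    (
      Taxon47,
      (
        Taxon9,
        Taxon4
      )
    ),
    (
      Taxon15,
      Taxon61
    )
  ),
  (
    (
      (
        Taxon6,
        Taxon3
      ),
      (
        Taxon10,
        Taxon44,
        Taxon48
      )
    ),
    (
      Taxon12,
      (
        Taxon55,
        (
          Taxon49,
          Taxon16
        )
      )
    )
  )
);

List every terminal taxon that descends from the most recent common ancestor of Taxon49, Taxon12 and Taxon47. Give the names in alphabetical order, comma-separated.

Tracing Taxon49: it sits inside (Taxon49,Taxon16).
Tracing Taxon12: it sits inside (Taxon12,(Taxon55,(Taxon49,Taxon16))).
Tracing Taxon47: it sits inside (Taxon47,(Taxon9,Taxon4)).
The smallest clade enclosing all 3 is the whole tree (their MRCA is the root), so the answer is all 14 tips in alphabetical order.

Taxon10, Taxon12, Taxon15, Taxon16, Taxon3, Taxon4, Taxon44, Taxon47, Taxon48, Taxon49, Taxon55, Taxon6, Taxon61, Taxon9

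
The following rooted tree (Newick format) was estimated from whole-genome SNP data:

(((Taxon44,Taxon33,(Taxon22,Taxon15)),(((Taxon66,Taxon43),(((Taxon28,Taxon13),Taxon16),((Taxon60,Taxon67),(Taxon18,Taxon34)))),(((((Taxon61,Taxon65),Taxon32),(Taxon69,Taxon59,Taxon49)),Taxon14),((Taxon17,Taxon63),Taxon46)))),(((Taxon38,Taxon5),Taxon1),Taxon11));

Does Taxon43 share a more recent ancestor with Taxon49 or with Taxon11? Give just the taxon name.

Taxon49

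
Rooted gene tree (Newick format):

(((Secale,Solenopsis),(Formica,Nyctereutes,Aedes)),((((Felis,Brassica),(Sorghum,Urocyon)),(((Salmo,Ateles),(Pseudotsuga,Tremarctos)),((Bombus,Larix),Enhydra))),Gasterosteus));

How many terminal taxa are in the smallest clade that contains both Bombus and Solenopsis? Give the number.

17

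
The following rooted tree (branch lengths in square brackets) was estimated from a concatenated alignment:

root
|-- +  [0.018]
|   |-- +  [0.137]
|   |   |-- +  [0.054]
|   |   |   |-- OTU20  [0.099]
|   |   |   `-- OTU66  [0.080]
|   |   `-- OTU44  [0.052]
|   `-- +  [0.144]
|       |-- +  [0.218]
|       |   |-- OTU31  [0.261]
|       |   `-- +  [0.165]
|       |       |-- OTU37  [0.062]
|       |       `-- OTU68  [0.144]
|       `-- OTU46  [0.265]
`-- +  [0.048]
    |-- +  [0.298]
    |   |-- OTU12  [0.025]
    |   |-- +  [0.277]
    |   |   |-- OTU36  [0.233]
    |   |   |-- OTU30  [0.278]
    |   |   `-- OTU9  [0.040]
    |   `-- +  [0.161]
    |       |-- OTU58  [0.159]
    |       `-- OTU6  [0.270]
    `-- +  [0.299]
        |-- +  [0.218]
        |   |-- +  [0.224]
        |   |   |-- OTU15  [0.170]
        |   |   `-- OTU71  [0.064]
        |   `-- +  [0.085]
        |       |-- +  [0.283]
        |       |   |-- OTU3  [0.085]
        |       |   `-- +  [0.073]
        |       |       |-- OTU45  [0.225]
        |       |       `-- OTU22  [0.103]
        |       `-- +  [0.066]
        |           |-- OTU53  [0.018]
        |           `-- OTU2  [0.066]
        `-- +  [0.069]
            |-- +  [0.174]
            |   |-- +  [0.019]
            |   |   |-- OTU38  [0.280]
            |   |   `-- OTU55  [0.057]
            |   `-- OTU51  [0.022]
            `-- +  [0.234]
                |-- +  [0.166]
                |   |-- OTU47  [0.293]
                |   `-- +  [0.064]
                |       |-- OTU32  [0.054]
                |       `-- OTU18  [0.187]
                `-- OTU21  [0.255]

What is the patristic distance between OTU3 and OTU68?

The path runs OTU3 → … → MRCA → … → OTU68; the MRCA is the root of the tree.
Branch lengths along that path: 0.085 + 0.283 + 0.085 + 0.218 + 0.299 + 0.048 + 0.018 + 0.144 + 0.218 + 0.165 + 0.144 = 1.707.

1.707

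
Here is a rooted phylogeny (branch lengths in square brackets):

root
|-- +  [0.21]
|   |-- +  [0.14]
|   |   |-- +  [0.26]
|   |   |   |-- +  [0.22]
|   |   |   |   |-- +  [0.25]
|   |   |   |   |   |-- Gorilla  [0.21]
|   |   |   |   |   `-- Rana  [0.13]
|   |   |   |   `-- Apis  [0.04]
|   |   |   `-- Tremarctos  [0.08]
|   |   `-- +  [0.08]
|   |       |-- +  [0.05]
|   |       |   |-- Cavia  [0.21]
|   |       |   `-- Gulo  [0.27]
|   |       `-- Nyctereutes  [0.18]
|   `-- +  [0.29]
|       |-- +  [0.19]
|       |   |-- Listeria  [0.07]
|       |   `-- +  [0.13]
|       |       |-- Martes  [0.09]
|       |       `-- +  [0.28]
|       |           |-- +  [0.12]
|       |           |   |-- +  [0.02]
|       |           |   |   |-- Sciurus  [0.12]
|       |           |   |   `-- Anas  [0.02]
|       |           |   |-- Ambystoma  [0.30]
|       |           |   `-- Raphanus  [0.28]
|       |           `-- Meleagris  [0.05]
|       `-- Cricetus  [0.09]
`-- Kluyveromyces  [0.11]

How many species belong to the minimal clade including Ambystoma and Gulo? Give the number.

15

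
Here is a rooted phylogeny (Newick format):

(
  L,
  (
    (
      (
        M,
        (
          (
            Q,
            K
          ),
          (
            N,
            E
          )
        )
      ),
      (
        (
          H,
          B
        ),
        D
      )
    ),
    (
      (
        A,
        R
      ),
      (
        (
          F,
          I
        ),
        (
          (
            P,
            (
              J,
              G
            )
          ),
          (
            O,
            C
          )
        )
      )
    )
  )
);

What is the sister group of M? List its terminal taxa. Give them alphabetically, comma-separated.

E, K, N, Q

M attaches to the tree at the node subtending (M,((Q,K),(N,E))).
The other lineage descending from that same node — the sister group — is ((Q,K),(N,E)); its 4 tips in alphabetical order are the answer.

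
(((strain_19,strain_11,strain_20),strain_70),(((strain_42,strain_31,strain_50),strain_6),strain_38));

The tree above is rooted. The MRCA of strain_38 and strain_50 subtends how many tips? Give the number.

The MRCA of strain_38 and strain_50 is the node subtending (((strain_42,strain_31,strain_50),strain_6),strain_38).
That clade contains 5 terminal taxa: strain_31, strain_38, strain_42, strain_50, strain_6.

5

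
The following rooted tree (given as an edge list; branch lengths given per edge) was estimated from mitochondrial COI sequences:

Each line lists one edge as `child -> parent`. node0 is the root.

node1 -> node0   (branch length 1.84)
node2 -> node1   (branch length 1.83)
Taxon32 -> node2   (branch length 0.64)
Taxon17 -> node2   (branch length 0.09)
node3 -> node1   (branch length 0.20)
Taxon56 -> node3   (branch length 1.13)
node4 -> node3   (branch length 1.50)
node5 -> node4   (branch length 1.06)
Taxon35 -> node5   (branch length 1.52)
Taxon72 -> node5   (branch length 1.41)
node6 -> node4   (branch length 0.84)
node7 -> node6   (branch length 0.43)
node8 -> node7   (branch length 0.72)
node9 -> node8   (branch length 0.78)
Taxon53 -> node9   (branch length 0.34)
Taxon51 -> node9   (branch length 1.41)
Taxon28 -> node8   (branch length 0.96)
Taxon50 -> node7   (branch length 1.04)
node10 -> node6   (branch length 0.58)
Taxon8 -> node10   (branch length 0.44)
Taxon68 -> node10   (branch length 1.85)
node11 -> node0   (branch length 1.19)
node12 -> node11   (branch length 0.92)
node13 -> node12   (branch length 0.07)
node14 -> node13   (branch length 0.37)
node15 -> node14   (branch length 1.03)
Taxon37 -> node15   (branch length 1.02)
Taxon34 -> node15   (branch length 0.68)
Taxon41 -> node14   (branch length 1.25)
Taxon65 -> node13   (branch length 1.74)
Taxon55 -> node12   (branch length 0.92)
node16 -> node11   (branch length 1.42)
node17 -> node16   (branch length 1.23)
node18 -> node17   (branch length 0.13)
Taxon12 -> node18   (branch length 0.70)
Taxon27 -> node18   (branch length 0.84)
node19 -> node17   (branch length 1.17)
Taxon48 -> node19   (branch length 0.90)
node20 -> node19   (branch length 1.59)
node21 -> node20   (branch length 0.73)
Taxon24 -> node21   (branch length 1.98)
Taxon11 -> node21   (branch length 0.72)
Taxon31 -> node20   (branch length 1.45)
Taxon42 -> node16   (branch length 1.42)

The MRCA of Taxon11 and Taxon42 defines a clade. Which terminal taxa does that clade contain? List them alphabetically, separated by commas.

Tracing Taxon11: it sits inside (Taxon24,Taxon11).
Tracing Taxon42: it sits inside (((Taxon12,Taxon27),(Taxon48,((Taxon24,Taxon11),Taxon31))),Taxon42).
The smallest clade enclosing both is (((Taxon12,Taxon27),(Taxon48,((Taxon24,Taxon11),Taxon31))),Taxon42); the answer is its 7 terminal taxa in alphabetical order.

Taxon11, Taxon12, Taxon24, Taxon27, Taxon31, Taxon42, Taxon48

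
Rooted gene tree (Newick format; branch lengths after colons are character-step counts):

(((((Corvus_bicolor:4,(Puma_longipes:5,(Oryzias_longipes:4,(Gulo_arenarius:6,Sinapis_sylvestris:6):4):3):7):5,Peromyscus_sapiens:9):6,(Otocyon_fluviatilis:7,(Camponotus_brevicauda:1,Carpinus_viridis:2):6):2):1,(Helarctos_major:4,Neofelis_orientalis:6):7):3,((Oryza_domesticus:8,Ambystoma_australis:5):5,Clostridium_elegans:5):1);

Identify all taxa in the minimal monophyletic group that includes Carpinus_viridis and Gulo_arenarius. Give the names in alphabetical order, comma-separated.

Camponotus_brevicauda, Carpinus_viridis, Corvus_bicolor, Gulo_arenarius, Oryzias_longipes, Otocyon_fluviatilis, Peromyscus_sapiens, Puma_longipes, Sinapis_sylvestris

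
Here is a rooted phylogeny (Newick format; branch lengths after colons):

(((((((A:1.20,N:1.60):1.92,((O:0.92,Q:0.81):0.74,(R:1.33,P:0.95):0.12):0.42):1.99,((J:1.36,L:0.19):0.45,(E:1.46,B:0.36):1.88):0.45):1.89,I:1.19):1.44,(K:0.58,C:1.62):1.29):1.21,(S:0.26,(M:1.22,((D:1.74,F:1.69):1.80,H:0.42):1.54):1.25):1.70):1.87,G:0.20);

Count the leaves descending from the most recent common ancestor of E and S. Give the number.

18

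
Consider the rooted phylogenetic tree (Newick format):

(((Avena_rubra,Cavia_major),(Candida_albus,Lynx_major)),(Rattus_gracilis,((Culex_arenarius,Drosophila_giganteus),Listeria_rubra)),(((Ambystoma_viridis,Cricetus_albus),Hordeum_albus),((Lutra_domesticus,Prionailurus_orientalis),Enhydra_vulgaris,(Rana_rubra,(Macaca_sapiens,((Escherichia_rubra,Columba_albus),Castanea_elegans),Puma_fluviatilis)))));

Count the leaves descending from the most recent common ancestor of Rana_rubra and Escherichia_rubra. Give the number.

The MRCA of Rana_rubra and Escherichia_rubra is the node subtending (Rana_rubra,(Macaca_sapiens,((Escherichia_rubra,Columba_albus),Castanea_elegans),Puma_fluviatilis)).
That clade contains 6 terminal taxa: Castanea_elegans, Columba_albus, Escherichia_rubra, Macaca_sapiens, Puma_fluviatilis, Rana_rubra.

6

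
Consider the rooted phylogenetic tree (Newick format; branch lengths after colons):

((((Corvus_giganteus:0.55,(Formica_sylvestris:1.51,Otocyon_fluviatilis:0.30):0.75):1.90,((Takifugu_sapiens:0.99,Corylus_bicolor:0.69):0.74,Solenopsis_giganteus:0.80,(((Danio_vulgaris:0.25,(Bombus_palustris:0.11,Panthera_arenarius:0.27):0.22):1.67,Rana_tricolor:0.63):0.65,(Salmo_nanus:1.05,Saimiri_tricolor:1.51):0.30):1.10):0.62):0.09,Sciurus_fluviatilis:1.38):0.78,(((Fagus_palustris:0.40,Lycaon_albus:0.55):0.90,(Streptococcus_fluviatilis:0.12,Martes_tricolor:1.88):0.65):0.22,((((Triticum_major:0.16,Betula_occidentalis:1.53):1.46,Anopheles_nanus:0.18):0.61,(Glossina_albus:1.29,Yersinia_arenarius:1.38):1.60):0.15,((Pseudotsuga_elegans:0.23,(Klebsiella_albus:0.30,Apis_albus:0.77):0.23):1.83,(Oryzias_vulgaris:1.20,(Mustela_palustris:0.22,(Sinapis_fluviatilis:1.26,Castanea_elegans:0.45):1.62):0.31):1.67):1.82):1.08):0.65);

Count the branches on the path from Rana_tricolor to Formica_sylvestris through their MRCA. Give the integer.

The MRCA of Rana_tricolor and Formica_sylvestris is the node subtending ((Corvus_giganteus,(Formica_sylvestris,Otocyon_fluviatilis)),((Takifugu_sapiens,Corylus_bicolor),Solenopsis_giganteus,(((Danio_vulgaris,(Bombus_palustris,Panthera_arenarius)),Rana_tricolor),(Salmo_nanus,Saimiri_tricolor)))).
From Rana_tricolor up to that node: 4 branches. From Formica_sylvestris up to the same node: 3 branches. Total: 4 + 3 = 7.

7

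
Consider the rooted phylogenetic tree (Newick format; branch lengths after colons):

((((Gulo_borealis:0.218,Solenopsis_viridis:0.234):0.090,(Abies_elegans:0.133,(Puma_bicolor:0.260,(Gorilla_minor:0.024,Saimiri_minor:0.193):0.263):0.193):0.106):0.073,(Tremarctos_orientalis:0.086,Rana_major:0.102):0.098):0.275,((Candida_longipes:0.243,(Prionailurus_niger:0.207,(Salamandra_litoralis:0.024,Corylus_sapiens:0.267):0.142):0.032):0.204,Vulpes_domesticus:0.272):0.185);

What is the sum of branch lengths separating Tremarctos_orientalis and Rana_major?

0.188

The path runs Tremarctos_orientalis → … → MRCA → … → Rana_major; the MRCA is the node subtending (Tremarctos_orientalis,Rana_major).
Branch lengths along that path: 0.086 + 0.102 = 0.188.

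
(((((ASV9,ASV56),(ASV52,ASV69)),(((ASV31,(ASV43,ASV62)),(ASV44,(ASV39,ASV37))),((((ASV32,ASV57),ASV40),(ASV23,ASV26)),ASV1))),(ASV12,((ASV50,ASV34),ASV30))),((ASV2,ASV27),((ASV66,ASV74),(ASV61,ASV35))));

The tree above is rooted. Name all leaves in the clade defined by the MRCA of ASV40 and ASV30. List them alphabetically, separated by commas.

Tracing ASV40: it sits inside ((ASV32,ASV57),ASV40).
Tracing ASV30: it sits inside ((ASV50,ASV34),ASV30).
The smallest clade enclosing both is ((((ASV9,ASV56),(ASV52,ASV69)),(((ASV31,(ASV43,ASV62)),(ASV44,(ASV39,ASV37))),((((ASV32,ASV57),ASV40),(ASV23,ASV26)),ASV1))),(ASV12,((ASV50,ASV34),ASV30))); the answer is its 20 terminal taxa in alphabetical order.

ASV1, ASV12, ASV23, ASV26, ASV30, ASV31, ASV32, ASV34, ASV37, ASV39, ASV40, ASV43, ASV44, ASV50, ASV52, ASV56, ASV57, ASV62, ASV69, ASV9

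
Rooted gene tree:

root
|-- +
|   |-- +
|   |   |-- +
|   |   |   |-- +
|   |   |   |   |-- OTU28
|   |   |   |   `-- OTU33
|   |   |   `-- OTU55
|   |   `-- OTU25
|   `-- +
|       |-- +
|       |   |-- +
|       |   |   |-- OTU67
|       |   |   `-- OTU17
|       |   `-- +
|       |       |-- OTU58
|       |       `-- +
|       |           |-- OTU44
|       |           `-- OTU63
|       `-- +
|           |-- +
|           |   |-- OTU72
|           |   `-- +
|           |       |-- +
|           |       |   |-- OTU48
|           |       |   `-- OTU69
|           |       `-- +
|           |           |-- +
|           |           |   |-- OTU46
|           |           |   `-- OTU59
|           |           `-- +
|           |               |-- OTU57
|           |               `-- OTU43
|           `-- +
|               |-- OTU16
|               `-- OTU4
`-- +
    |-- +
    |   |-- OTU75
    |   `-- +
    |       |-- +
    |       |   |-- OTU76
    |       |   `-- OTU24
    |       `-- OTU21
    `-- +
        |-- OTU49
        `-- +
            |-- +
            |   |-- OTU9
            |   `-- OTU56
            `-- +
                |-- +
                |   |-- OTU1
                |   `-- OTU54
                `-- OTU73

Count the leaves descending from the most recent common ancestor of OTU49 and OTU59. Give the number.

The MRCA of OTU49 and OTU59 is the root, so the clade is the entire tree.
That clade contains 28 terminal taxa: OTU1, OTU16, OTU17, OTU21, OTU24, OTU25, OTU28, OTU33, OTU4, OTU43, OTU44, OTU46, OTU48, OTU49, OTU54, OTU55, OTU56, OTU57, OTU58, OTU59, OTU63, OTU67, OTU69, OTU72, OTU73, OTU75, OTU76, OTU9.

28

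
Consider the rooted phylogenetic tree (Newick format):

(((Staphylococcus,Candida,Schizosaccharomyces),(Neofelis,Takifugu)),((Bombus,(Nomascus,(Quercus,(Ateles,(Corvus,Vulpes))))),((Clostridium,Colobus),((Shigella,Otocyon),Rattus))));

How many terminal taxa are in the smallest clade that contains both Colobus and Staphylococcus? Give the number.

16

The MRCA of Colobus and Staphylococcus is the root, so the clade is the entire tree.
That clade contains 16 terminal taxa: Ateles, Bombus, Candida, Clostridium, Colobus, Corvus, Neofelis, Nomascus, Otocyon, Quercus, Rattus, Schizosaccharomyces, Shigella, Staphylococcus, Takifugu, Vulpes.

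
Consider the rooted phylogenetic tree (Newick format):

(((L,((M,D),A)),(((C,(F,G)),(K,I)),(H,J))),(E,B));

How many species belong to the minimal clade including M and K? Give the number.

The MRCA of M and K is the node subtending ((L,((M,D),A)),(((C,(F,G)),(K,I)),(H,J))).
That clade contains 11 terminal taxa: A, C, D, F, G, H, I, J, K, L, M.

11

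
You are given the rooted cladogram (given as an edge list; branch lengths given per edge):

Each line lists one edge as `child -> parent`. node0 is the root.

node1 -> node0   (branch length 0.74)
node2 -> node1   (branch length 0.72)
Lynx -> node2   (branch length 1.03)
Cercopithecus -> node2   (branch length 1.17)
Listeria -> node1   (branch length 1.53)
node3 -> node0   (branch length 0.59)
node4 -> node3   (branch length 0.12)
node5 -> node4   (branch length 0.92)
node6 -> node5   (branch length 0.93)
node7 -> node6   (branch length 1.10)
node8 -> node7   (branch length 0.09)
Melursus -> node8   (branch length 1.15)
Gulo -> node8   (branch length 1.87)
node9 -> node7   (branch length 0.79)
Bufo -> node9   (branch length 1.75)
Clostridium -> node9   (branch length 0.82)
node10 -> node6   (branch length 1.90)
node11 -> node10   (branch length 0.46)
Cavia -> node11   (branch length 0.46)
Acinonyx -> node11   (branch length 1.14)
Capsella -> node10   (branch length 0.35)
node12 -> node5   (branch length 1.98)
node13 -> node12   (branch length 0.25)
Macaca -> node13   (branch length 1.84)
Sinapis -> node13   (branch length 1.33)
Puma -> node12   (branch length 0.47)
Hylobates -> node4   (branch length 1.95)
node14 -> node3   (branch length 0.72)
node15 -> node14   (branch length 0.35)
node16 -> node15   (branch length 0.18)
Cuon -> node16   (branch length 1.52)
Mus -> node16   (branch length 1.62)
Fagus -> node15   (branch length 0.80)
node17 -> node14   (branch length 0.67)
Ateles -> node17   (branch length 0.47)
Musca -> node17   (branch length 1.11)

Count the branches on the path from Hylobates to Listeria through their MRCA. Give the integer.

The MRCA of Hylobates and Listeria is the root of the tree.
From Hylobates up to that node: 3 branches. From Listeria up to the same node: 2 branches. Total: 3 + 2 = 5.

5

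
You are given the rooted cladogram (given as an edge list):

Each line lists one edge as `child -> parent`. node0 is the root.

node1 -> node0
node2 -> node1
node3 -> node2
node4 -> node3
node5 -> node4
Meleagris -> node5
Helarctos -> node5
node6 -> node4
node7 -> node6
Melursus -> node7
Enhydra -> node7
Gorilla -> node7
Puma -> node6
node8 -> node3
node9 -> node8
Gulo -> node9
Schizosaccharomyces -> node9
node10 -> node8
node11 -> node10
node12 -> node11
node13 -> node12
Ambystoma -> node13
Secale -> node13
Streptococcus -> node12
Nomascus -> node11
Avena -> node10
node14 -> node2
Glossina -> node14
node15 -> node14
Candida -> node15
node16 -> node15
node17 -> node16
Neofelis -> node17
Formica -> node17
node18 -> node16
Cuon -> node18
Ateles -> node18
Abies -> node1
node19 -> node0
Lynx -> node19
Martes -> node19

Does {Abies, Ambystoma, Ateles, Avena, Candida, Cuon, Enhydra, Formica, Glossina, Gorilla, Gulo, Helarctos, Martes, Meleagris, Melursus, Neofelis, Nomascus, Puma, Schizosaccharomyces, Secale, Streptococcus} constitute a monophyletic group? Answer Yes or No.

No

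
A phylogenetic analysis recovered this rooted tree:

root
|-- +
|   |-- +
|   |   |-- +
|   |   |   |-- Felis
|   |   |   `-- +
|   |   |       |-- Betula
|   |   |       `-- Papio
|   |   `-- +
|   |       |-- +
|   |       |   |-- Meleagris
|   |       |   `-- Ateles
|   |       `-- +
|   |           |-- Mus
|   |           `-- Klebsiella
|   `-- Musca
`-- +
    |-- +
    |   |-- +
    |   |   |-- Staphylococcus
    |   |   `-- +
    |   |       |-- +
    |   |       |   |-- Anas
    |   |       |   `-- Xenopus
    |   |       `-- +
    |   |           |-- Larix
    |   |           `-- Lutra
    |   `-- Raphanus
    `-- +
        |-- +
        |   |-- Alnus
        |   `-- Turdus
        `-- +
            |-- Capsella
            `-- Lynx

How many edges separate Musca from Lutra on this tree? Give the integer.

8

The MRCA of Musca and Lutra is the root of the tree.
From Musca up to that node: 2 branches. From Lutra up to the same node: 6 branches. Total: 2 + 6 = 8.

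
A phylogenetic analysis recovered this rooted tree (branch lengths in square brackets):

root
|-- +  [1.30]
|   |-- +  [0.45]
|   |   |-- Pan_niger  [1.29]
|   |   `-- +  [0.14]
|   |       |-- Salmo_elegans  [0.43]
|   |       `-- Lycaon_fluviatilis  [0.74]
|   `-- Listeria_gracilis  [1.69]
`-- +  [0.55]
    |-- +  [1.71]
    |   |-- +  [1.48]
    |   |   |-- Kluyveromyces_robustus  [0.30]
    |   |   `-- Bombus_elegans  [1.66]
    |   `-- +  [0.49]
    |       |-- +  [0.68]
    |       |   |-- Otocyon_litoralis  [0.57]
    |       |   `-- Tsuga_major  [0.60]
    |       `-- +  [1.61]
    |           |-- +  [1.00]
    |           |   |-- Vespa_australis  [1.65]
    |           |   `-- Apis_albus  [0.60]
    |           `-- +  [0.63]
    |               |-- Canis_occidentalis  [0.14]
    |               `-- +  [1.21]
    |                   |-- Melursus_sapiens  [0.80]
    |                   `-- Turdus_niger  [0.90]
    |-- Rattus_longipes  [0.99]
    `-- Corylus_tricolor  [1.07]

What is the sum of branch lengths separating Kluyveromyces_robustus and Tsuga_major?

3.55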